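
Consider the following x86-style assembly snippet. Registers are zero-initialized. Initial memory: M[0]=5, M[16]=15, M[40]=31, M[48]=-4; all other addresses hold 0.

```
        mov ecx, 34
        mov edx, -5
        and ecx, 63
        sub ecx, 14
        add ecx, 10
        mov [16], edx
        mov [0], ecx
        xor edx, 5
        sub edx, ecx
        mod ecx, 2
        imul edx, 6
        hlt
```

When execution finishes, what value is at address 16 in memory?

-5

ecx=34
edx=-5
ecx=34&63=34
ecx=34-14=20
ecx=20+10=30
mov [16], edx → M[16]=-5
mov [0], ecx → M[0]=30
edx=(-5)^5=-2
edx=(-2)-30=-32
ecx=30%2=0
edx=(-32)*6=-192
halt.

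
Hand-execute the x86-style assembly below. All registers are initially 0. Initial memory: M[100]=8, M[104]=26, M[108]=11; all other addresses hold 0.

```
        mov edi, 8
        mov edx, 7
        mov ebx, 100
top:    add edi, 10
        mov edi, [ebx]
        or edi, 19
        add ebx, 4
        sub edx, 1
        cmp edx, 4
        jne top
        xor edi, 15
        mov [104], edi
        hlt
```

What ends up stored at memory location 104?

20

edi=8
edx=7
ebx=100
edi=8+10=18
edi=M[100]=8
edi=8|19=27
ebx=100+4=104
edx=7-1=6
cmp edx, 4  (cmp 6,4)
jne top: taken
edi=27+10=37
edi=M[104]=26
edi=26|19=27
ebx=104+4=108
edx=6-1=5
cmp edx, 4  (cmp 5,4)
jne top: taken
edi=27+10=37
edi=M[108]=11
edi=11|19=27
ebx=108+4=112
edx=5-1=4
cmp edx, 4  (cmp 4,4)
jne top: not taken
edi=27^15=20
mov [104], edi → M[104]=20
halt.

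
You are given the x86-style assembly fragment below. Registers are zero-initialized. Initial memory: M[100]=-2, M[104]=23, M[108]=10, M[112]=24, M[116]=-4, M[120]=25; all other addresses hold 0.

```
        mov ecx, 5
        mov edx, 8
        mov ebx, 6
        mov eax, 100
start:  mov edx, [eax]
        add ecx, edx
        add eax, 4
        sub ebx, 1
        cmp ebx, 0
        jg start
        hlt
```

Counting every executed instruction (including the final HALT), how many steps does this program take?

after mov ecx, 5: ecx=5
after mov edx, 8: edx=8
after mov ebx, 6: ebx=6
after mov eax, 100: eax=100
after mov edx, [eax]: edx=M[100]=-2
after add ecx, edx: ecx=5+(-2)=3
after add eax, 4: eax=100+4=104
after sub ebx, 1: ebx=6-1=5
cmp ebx, 0  (cmp 5,0)
jg start: taken
after mov edx, [eax]: edx=M[104]=23
after add ecx, edx: ecx=3+23=26
after add eax, 4: eax=104+4=108
after sub ebx, 1: ebx=5-1=4
cmp ebx, 0  (cmp 4,0)
jg start: taken
after mov edx, [eax]: edx=M[108]=10
after add ecx, edx: ecx=26+10=36
after add eax, 4: eax=108+4=112
after sub ebx, 1: ebx=4-1=3
cmp ebx, 0  (cmp 3,0)
jg start: taken
after mov edx, [eax]: edx=M[112]=24
after add ecx, edx: ecx=36+24=60
after add eax, 4: eax=112+4=116
after sub ebx, 1: ebx=3-1=2
cmp ebx, 0  (cmp 2,0)
jg start: taken
after mov edx, [eax]: edx=M[116]=-4
after add ecx, edx: ecx=60+(-4)=56
after add eax, 4: eax=116+4=120
after sub ebx, 1: ebx=2-1=1
cmp ebx, 0  (cmp 1,0)
jg start: taken
after mov edx, [eax]: edx=M[120]=25
after add ecx, edx: ecx=56+25=81
after add eax, 4: eax=120+4=124
after sub ebx, 1: ebx=1-1=0
cmp ebx, 0  (cmp 0,0)
jg start: not taken
halt.
Total executed instructions: 41.

41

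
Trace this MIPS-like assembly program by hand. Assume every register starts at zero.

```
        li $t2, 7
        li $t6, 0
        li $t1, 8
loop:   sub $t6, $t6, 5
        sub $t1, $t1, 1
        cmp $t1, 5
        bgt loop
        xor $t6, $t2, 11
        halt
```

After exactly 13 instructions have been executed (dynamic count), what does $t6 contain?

-15

li $t2, 7 → $t2=7
li $t6, 0 → $t6=0
li $t1, 8 → $t1=8
sub $t6, $t6, 5 → $t6=0-5=-5
sub $t1, $t1, 1 → $t1=8-1=7
cmp $t1, 5  (cmp 7,5)
bgt loop: taken
sub $t6, $t6, 5 → $t6=(-5)-5=-10
sub $t1, $t1, 1 → $t1=7-1=6
cmp $t1, 5  (cmp 6,5)
bgt loop: taken
sub $t6, $t6, 5 → $t6=(-10)-5=-15
sub $t1, $t1, 1 → $t1=6-1=5
After step 13: $t6 = -15.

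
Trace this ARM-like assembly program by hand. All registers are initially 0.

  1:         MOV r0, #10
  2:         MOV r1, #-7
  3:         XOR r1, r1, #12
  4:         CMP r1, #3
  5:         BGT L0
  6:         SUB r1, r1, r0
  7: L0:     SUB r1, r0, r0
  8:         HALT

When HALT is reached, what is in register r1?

after MOV r0, #10: r0=10
after MOV r1, #-7: r1=-7
after XOR r1, r1, #12: r1=(-7)^12=-11
CMP r1, #3  (cmp -11,3)
BGT L0: not taken
after SUB r1, r1, r0: r1=(-11)-10=-21
after SUB r1, r0, r0: r1=10-10=0
halt.

0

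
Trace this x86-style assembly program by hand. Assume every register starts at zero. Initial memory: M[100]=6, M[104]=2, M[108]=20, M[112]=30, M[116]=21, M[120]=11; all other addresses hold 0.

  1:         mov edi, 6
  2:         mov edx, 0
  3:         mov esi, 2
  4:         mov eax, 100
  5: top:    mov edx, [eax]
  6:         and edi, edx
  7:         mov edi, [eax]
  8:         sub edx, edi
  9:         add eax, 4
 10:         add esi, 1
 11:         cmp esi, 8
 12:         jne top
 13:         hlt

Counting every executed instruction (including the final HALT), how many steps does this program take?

edi=6
edx=0
esi=2
eax=100
edx=M[100]=6
edi=6&6=6
edi=M[100]=6
edx=6-6=0
eax=100+4=104
esi=2+1=3
cmp esi, 8  (cmp 3,8)
jne top: taken
edx=M[104]=2
edi=6&2=2
edi=M[104]=2
edx=2-2=0
eax=104+4=108
esi=3+1=4
cmp esi, 8  (cmp 4,8)
jne top: taken
edx=M[108]=20
edi=2&20=0
edi=M[108]=20
edx=20-20=0
eax=108+4=112
esi=4+1=5
cmp esi, 8  (cmp 5,8)
jne top: taken
edx=M[112]=30
edi=20&30=20
edi=M[112]=30
edx=30-30=0
eax=112+4=116
esi=5+1=6
cmp esi, 8  (cmp 6,8)
jne top: taken
edx=M[116]=21
edi=30&21=20
edi=M[116]=21
edx=21-21=0
eax=116+4=120
esi=6+1=7
cmp esi, 8  (cmp 7,8)
jne top: taken
edx=M[120]=11
edi=21&11=1
edi=M[120]=11
edx=11-11=0
eax=120+4=124
esi=7+1=8
cmp esi, 8  (cmp 8,8)
jne top: not taken
halt.
Total executed instructions: 53.

53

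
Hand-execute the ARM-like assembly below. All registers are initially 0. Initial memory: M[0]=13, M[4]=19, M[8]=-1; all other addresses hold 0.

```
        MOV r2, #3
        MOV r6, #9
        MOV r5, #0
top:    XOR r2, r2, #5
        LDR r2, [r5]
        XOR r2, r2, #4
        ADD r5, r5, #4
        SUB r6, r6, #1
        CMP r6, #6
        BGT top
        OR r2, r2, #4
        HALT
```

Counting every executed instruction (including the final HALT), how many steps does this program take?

r2=3
r6=9
r5=0
r2=3^5=6
r2=M[0]=13
r2=13^4=9
r5=0+4=4
r6=9-1=8
CMP r6, #6  (cmp 8,6)
BGT top: taken
r2=9^5=12
r2=M[4]=19
r2=19^4=23
r5=4+4=8
r6=8-1=7
CMP r6, #6  (cmp 7,6)
BGT top: taken
r2=23^5=18
r2=M[8]=-1
r2=(-1)^4=-5
r5=8+4=12
r6=7-1=6
CMP r6, #6  (cmp 6,6)
BGT top: not taken
r2=(-5)|4=-1
halt.
Total executed instructions: 26.

26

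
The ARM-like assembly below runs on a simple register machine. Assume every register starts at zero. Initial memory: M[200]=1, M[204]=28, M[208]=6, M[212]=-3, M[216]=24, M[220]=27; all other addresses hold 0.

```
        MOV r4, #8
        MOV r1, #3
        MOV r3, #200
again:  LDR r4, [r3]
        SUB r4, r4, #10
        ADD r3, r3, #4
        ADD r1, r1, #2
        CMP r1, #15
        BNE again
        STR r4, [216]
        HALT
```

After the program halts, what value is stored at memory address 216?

17

MOV r4, #8 → r4=8
MOV r1, #3 → r1=3
MOV r3, #200 → r3=200
LDR r4, [r3] → r4=M[200]=1
SUB r4, r4, #10 → r4=1-10=-9
ADD r3, r3, #4 → r3=200+4=204
ADD r1, r1, #2 → r1=3+2=5
CMP r1, #15  (cmp 5,15)
BNE again: taken
LDR r4, [r3] → r4=M[204]=28
SUB r4, r4, #10 → r4=28-10=18
ADD r3, r3, #4 → r3=204+4=208
ADD r1, r1, #2 → r1=5+2=7
CMP r1, #15  (cmp 7,15)
BNE again: taken
LDR r4, [r3] → r4=M[208]=6
SUB r4, r4, #10 → r4=6-10=-4
ADD r3, r3, #4 → r3=208+4=212
ADD r1, r1, #2 → r1=7+2=9
CMP r1, #15  (cmp 9,15)
BNE again: taken
LDR r4, [r3] → r4=M[212]=-3
SUB r4, r4, #10 → r4=(-3)-10=-13
ADD r3, r3, #4 → r3=212+4=216
ADD r1, r1, #2 → r1=9+2=11
CMP r1, #15  (cmp 11,15)
BNE again: taken
LDR r4, [r3] → r4=M[216]=24
SUB r4, r4, #10 → r4=24-10=14
ADD r3, r3, #4 → r3=216+4=220
ADD r1, r1, #2 → r1=11+2=13
CMP r1, #15  (cmp 13,15)
BNE again: taken
LDR r4, [r3] → r4=M[220]=27
SUB r4, r4, #10 → r4=27-10=17
ADD r3, r3, #4 → r3=220+4=224
ADD r1, r1, #2 → r1=13+2=15
CMP r1, #15  (cmp 15,15)
BNE again: not taken
STR r4, [216] → M[216]=17
halt.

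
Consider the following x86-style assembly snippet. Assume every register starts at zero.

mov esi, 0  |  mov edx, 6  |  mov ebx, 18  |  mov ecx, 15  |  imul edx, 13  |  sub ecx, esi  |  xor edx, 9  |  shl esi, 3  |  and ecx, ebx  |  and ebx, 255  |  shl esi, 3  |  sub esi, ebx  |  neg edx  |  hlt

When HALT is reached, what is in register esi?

-18

mov esi, 0 → esi=0
mov edx, 6 → edx=6
mov ebx, 18 → ebx=18
mov ecx, 15 → ecx=15
imul edx, 13 → edx=6*13=78
sub ecx, esi → ecx=15-0=15
xor edx, 9 → edx=78^9=71
shl esi, 3 → esi=0<<3=0
and ecx, ebx → ecx=15&18=2
and ebx, 255 → ebx=18&255=18
shl esi, 3 → esi=0<<3=0
sub esi, ebx → esi=0-18=-18
neg edx → edx=-(71)=-71
halt.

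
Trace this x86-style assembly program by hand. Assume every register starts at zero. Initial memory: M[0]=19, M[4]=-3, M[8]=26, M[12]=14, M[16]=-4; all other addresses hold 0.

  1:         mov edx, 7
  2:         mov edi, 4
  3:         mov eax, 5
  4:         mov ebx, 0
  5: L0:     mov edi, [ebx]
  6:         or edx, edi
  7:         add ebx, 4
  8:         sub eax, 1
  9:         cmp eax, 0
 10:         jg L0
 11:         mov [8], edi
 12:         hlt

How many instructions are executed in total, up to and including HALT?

36

after mov edx, 7: edx=7
after mov edi, 4: edi=4
after mov eax, 5: eax=5
after mov ebx, 0: ebx=0
after mov edi, [ebx]: edi=M[0]=19
after or edx, edi: edx=7|19=23
after add ebx, 4: ebx=0+4=4
after sub eax, 1: eax=5-1=4
cmp eax, 0  (cmp 4,0)
jg L0: taken
after mov edi, [ebx]: edi=M[4]=-3
after or edx, edi: edx=23|(-3)=-1
after add ebx, 4: ebx=4+4=8
after sub eax, 1: eax=4-1=3
cmp eax, 0  (cmp 3,0)
jg L0: taken
after mov edi, [ebx]: edi=M[8]=26
after or edx, edi: edx=(-1)|26=-1
after add ebx, 4: ebx=8+4=12
after sub eax, 1: eax=3-1=2
cmp eax, 0  (cmp 2,0)
jg L0: taken
after mov edi, [ebx]: edi=M[12]=14
after or edx, edi: edx=(-1)|14=-1
after add ebx, 4: ebx=12+4=16
after sub eax, 1: eax=2-1=1
cmp eax, 0  (cmp 1,0)
jg L0: taken
after mov edi, [ebx]: edi=M[16]=-4
after or edx, edi: edx=(-1)|(-4)=-1
after add ebx, 4: ebx=16+4=20
after sub eax, 1: eax=1-1=0
cmp eax, 0  (cmp 0,0)
jg L0: not taken
mov [8], edi → M[8]=-4
halt.
Total executed instructions: 36.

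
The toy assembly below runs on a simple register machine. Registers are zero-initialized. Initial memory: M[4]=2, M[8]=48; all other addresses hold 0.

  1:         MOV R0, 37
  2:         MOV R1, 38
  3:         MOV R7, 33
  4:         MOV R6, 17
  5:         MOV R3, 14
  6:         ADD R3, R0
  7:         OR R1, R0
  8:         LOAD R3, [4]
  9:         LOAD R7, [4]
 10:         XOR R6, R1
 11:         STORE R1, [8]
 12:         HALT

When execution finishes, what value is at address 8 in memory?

after MOV R0, 37: R0=37
after MOV R1, 38: R1=38
after MOV R7, 33: R7=33
after MOV R6, 17: R6=17
after MOV R3, 14: R3=14
after ADD R3, R0: R3=14+37=51
after OR R1, R0: R1=38|37=39
after LOAD R3, [4]: R3=M[4]=2
after LOAD R7, [4]: R7=M[4]=2
after XOR R6, R1: R6=17^39=54
STORE R1, [8] → M[8]=39
halt.

39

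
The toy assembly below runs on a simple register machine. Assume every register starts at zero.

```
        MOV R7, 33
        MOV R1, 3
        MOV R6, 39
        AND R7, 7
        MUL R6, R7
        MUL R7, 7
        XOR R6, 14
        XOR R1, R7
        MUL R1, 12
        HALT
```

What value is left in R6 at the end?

41

R7=33
R1=3
R6=39
R7=33&7=1
R6=39*1=39
R7=1*7=7
R6=39^14=41
R1=3^7=4
R1=4*12=48
halt.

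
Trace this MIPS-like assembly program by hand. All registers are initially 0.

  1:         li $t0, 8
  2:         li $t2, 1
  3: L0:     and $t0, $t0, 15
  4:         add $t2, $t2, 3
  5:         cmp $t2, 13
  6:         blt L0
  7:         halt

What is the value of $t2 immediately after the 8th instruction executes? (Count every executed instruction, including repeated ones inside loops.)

li $t0, 8 → $t0=8
li $t2, 1 → $t2=1
and $t0, $t0, 15 → $t0=8&15=8
add $t2, $t2, 3 → $t2=1+3=4
cmp $t2, 13  (cmp 4,13)
blt L0: taken
and $t0, $t0, 15 → $t0=8&15=8
add $t2, $t2, 3 → $t2=4+3=7
After step 8: $t2 = 7.

7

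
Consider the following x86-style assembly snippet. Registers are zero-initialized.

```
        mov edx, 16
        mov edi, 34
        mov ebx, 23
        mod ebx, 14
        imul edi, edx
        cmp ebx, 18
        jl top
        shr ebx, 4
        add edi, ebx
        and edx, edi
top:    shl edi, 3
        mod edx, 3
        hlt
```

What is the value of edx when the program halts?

1

after mov edx, 16: edx=16
after mov edi, 34: edi=34
after mov ebx, 23: ebx=23
after mod ebx, 14: ebx=23%14=9
after imul edi, edx: edi=34*16=544
cmp ebx, 18  (cmp 9,18)
jl top: taken
after shl edi, 3: edi=544<<3=4352
after mod edx, 3: edx=16%3=1
halt.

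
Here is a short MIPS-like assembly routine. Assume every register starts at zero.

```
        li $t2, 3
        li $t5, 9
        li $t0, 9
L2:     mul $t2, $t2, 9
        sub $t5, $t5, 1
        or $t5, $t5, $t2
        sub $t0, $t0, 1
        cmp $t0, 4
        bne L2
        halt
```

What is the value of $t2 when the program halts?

177147

after li $t2, 3: $t2=3
after li $t5, 9: $t5=9
after li $t0, 9: $t0=9
after mul $t2, $t2, 9: $t2=3*9=27
after sub $t5, $t5, 1: $t5=9-1=8
after or $t5, $t5, $t2: $t5=8|27=27
after sub $t0, $t0, 1: $t0=9-1=8
cmp $t0, 4  (cmp 8,4)
bne L2: taken
after mul $t2, $t2, 9: $t2=27*9=243
after sub $t5, $t5, 1: $t5=27-1=26
after or $t5, $t5, $t2: $t5=26|243=251
after sub $t0, $t0, 1: $t0=8-1=7
cmp $t0, 4  (cmp 7,4)
bne L2: taken
after mul $t2, $t2, 9: $t2=243*9=2187
after sub $t5, $t5, 1: $t5=251-1=250
after or $t5, $t5, $t2: $t5=250|2187=2299
after sub $t0, $t0, 1: $t0=7-1=6
cmp $t0, 4  (cmp 6,4)
bne L2: taken
after mul $t2, $t2, 9: $t2=2187*9=19683
after sub $t5, $t5, 1: $t5=2299-1=2298
after or $t5, $t5, $t2: $t5=2298|19683=19707
after sub $t0, $t0, 1: $t0=6-1=5
cmp $t0, 4  (cmp 5,4)
bne L2: taken
after mul $t2, $t2, 9: $t2=19683*9=177147
after sub $t5, $t5, 1: $t5=19707-1=19706
after or $t5, $t5, $t2: $t5=19706|177147=196603
after sub $t0, $t0, 1: $t0=5-1=4
cmp $t0, 4  (cmp 4,4)
bne L2: not taken
halt.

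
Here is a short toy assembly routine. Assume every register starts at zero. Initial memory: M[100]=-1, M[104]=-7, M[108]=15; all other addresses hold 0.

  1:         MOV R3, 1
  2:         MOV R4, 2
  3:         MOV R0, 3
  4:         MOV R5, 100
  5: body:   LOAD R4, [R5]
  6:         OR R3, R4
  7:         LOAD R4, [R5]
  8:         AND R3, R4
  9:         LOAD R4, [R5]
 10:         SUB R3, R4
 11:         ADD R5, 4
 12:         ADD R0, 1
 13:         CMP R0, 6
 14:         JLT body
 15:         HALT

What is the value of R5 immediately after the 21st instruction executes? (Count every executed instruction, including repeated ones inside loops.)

after MOV R3, 1: R3=1
after MOV R4, 2: R4=2
after MOV R0, 3: R0=3
after MOV R5, 100: R5=100
after LOAD R4, [R5]: R4=M[100]=-1
after OR R3, R4: R3=1|(-1)=-1
after LOAD R4, [R5]: R4=M[100]=-1
after AND R3, R4: R3=(-1)&(-1)=-1
after LOAD R4, [R5]: R4=M[100]=-1
after SUB R3, R4: R3=(-1)-(-1)=0
after ADD R5, 4: R5=100+4=104
after ADD R0, 1: R0=3+1=4
CMP R0, 6  (cmp 4,6)
JLT body: taken
after LOAD R4, [R5]: R4=M[104]=-7
after OR R3, R4: R3=0|(-7)=-7
after LOAD R4, [R5]: R4=M[104]=-7
after AND R3, R4: R3=(-7)&(-7)=-7
after LOAD R4, [R5]: R4=M[104]=-7
after SUB R3, R4: R3=(-7)-(-7)=0
after ADD R5, 4: R5=104+4=108
After step 21: R5 = 108.

108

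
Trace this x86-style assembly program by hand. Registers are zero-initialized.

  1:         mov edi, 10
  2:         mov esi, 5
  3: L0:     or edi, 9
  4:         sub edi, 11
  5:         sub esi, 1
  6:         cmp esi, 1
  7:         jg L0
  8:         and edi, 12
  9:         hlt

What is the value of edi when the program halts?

0

mov edi, 10 → edi=10
mov esi, 5 → esi=5
or edi, 9 → edi=10|9=11
sub edi, 11 → edi=11-11=0
sub esi, 1 → esi=5-1=4
cmp esi, 1  (cmp 4,1)
jg L0: taken
or edi, 9 → edi=0|9=9
sub edi, 11 → edi=9-11=-2
sub esi, 1 → esi=4-1=3
cmp esi, 1  (cmp 3,1)
jg L0: taken
or edi, 9 → edi=(-2)|9=-1
sub edi, 11 → edi=(-1)-11=-12
sub esi, 1 → esi=3-1=2
cmp esi, 1  (cmp 2,1)
jg L0: taken
or edi, 9 → edi=(-12)|9=-3
sub edi, 11 → edi=(-3)-11=-14
sub esi, 1 → esi=2-1=1
cmp esi, 1  (cmp 1,1)
jg L0: not taken
and edi, 12 → edi=(-14)&12=0
halt.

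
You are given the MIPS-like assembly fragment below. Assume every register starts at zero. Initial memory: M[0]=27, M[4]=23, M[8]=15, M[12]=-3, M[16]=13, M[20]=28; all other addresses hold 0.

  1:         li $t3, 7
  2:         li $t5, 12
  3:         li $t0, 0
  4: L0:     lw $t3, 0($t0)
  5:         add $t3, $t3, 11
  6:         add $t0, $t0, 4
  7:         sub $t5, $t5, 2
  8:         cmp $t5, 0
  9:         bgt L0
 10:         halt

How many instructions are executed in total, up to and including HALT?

40

$t3=7
$t5=12
$t0=0
$t3=M[0]=27
$t3=27+11=38
$t0=0+4=4
$t5=12-2=10
cmp $t5, 0  (cmp 10,0)
bgt L0: taken
$t3=M[4]=23
$t3=23+11=34
$t0=4+4=8
$t5=10-2=8
cmp $t5, 0  (cmp 8,0)
bgt L0: taken
$t3=M[8]=15
$t3=15+11=26
$t0=8+4=12
$t5=8-2=6
cmp $t5, 0  (cmp 6,0)
bgt L0: taken
$t3=M[12]=-3
$t3=(-3)+11=8
$t0=12+4=16
$t5=6-2=4
cmp $t5, 0  (cmp 4,0)
bgt L0: taken
$t3=M[16]=13
$t3=13+11=24
$t0=16+4=20
$t5=4-2=2
cmp $t5, 0  (cmp 2,0)
bgt L0: taken
$t3=M[20]=28
$t3=28+11=39
$t0=20+4=24
$t5=2-2=0
cmp $t5, 0  (cmp 0,0)
bgt L0: not taken
halt.
Total executed instructions: 40.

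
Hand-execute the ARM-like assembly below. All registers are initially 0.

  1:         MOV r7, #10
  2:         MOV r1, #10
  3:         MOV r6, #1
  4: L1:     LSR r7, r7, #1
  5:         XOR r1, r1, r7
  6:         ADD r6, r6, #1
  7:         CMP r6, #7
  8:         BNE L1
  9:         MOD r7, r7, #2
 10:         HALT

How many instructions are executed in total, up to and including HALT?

r7=10
r1=10
r6=1
r7=10>>1=5
r1=10^5=15
r6=1+1=2
CMP r6, #7  (cmp 2,7)
BNE L1: taken
r7=5>>1=2
r1=15^2=13
r6=2+1=3
CMP r6, #7  (cmp 3,7)
BNE L1: taken
r7=2>>1=1
r1=13^1=12
r6=3+1=4
CMP r6, #7  (cmp 4,7)
BNE L1: taken
r7=1>>1=0
r1=12^0=12
r6=4+1=5
CMP r6, #7  (cmp 5,7)
BNE L1: taken
r7=0>>1=0
r1=12^0=12
r6=5+1=6
CMP r6, #7  (cmp 6,7)
BNE L1: taken
r7=0>>1=0
r1=12^0=12
r6=6+1=7
CMP r6, #7  (cmp 7,7)
BNE L1: not taken
r7=0%2=0
halt.
Total executed instructions: 35.

35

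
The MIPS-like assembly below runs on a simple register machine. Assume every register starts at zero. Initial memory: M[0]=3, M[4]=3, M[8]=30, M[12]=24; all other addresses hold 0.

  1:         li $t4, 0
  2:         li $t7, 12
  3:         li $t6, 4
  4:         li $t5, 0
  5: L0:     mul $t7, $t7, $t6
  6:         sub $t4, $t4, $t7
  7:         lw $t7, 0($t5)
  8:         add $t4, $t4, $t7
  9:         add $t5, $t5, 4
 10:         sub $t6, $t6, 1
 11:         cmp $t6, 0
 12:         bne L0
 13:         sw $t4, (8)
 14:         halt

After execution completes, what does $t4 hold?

li $t4, 0 → $t4=0
li $t7, 12 → $t7=12
li $t6, 4 → $t6=4
li $t5, 0 → $t5=0
mul $t7, $t7, $t6 → $t7=12*4=48
sub $t4, $t4, $t7 → $t4=0-48=-48
lw $t7, 0($t5) → $t7=M[0]=3
add $t4, $t4, $t7 → $t4=(-48)+3=-45
add $t5, $t5, 4 → $t5=0+4=4
sub $t6, $t6, 1 → $t6=4-1=3
cmp $t6, 0  (cmp 3,0)
bne L0: taken
mul $t7, $t7, $t6 → $t7=3*3=9
sub $t4, $t4, $t7 → $t4=(-45)-9=-54
lw $t7, 0($t5) → $t7=M[4]=3
add $t4, $t4, $t7 → $t4=(-54)+3=-51
add $t5, $t5, 4 → $t5=4+4=8
sub $t6, $t6, 1 → $t6=3-1=2
cmp $t6, 0  (cmp 2,0)
bne L0: taken
mul $t7, $t7, $t6 → $t7=3*2=6
sub $t4, $t4, $t7 → $t4=(-51)-6=-57
lw $t7, 0($t5) → $t7=M[8]=30
add $t4, $t4, $t7 → $t4=(-57)+30=-27
add $t5, $t5, 4 → $t5=8+4=12
sub $t6, $t6, 1 → $t6=2-1=1
cmp $t6, 0  (cmp 1,0)
bne L0: taken
mul $t7, $t7, $t6 → $t7=30*1=30
sub $t4, $t4, $t7 → $t4=(-27)-30=-57
lw $t7, 0($t5) → $t7=M[12]=24
add $t4, $t4, $t7 → $t4=(-57)+24=-33
add $t5, $t5, 4 → $t5=12+4=16
sub $t6, $t6, 1 → $t6=1-1=0
cmp $t6, 0  (cmp 0,0)
bne L0: not taken
sw $t4, (8) → M[8]=-33
halt.

-33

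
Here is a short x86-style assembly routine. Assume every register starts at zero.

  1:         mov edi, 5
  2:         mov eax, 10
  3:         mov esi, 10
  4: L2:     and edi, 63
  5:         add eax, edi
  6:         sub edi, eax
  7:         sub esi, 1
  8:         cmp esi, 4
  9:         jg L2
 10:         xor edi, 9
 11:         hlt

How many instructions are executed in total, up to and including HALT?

41

mov edi, 5 → edi=5
mov eax, 10 → eax=10
mov esi, 10 → esi=10
and edi, 63 → edi=5&63=5
add eax, edi → eax=10+5=15
sub edi, eax → edi=5-15=-10
sub esi, 1 → esi=10-1=9
cmp esi, 4  (cmp 9,4)
jg L2: taken
and edi, 63 → edi=(-10)&63=54
add eax, edi → eax=15+54=69
sub edi, eax → edi=54-69=-15
sub esi, 1 → esi=9-1=8
cmp esi, 4  (cmp 8,4)
jg L2: taken
and edi, 63 → edi=(-15)&63=49
add eax, edi → eax=69+49=118
sub edi, eax → edi=49-118=-69
sub esi, 1 → esi=8-1=7
cmp esi, 4  (cmp 7,4)
jg L2: taken
and edi, 63 → edi=(-69)&63=59
add eax, edi → eax=118+59=177
sub edi, eax → edi=59-177=-118
sub esi, 1 → esi=7-1=6
cmp esi, 4  (cmp 6,4)
jg L2: taken
and edi, 63 → edi=(-118)&63=10
add eax, edi → eax=177+10=187
sub edi, eax → edi=10-187=-177
sub esi, 1 → esi=6-1=5
cmp esi, 4  (cmp 5,4)
jg L2: taken
and edi, 63 → edi=(-177)&63=15
add eax, edi → eax=187+15=202
sub edi, eax → edi=15-202=-187
sub esi, 1 → esi=5-1=4
cmp esi, 4  (cmp 4,4)
jg L2: not taken
xor edi, 9 → edi=(-187)^9=-180
halt.
Total executed instructions: 41.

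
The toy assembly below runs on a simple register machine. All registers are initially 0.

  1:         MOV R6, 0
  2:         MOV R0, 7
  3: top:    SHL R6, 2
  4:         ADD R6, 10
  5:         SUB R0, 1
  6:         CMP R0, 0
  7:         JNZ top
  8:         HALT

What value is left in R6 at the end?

54610

after MOV R6, 0: R6=0
after MOV R0, 7: R0=7
after SHL R6, 2: R6=0<<2=0
after ADD R6, 10: R6=0+10=10
after SUB R0, 1: R0=7-1=6
CMP R0, 0  (cmp 6,0)
JNZ top: taken
after SHL R6, 2: R6=10<<2=40
after ADD R6, 10: R6=40+10=50
after SUB R0, 1: R0=6-1=5
CMP R0, 0  (cmp 5,0)
JNZ top: taken
after SHL R6, 2: R6=50<<2=200
after ADD R6, 10: R6=200+10=210
after SUB R0, 1: R0=5-1=4
CMP R0, 0  (cmp 4,0)
JNZ top: taken
after SHL R6, 2: R6=210<<2=840
after ADD R6, 10: R6=840+10=850
after SUB R0, 1: R0=4-1=3
CMP R0, 0  (cmp 3,0)
JNZ top: taken
after SHL R6, 2: R6=850<<2=3400
after ADD R6, 10: R6=3400+10=3410
after SUB R0, 1: R0=3-1=2
CMP R0, 0  (cmp 2,0)
JNZ top: taken
after SHL R6, 2: R6=3410<<2=13640
after ADD R6, 10: R6=13640+10=13650
after SUB R0, 1: R0=2-1=1
CMP R0, 0  (cmp 1,0)
JNZ top: taken
after SHL R6, 2: R6=13650<<2=54600
after ADD R6, 10: R6=54600+10=54610
after SUB R0, 1: R0=1-1=0
CMP R0, 0  (cmp 0,0)
JNZ top: not taken
halt.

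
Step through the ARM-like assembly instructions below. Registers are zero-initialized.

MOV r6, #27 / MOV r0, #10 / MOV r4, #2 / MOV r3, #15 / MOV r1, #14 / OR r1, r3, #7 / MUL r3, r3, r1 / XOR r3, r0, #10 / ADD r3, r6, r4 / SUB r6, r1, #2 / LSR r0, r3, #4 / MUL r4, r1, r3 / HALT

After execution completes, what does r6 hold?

MOV r6, #27 → r6=27
MOV r0, #10 → r0=10
MOV r4, #2 → r4=2
MOV r3, #15 → r3=15
MOV r1, #14 → r1=14
OR r1, r3, #7 → r1=15|7=15
MUL r3, r3, r1 → r3=15*15=225
XOR r3, r0, #10 → r3=10^10=0
ADD r3, r6, r4 → r3=27+2=29
SUB r6, r1, #2 → r6=15-2=13
LSR r0, r3, #4 → r0=29>>4=1
MUL r4, r1, r3 → r4=15*29=435
halt.

13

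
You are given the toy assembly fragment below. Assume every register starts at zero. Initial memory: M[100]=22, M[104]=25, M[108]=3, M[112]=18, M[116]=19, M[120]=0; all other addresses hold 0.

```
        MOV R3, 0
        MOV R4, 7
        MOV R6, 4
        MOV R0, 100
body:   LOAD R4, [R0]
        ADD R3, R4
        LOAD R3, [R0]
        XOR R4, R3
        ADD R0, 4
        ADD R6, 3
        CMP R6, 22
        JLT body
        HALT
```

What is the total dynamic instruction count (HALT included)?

53

after MOV R3, 0: R3=0
after MOV R4, 7: R4=7
after MOV R6, 4: R6=4
after MOV R0, 100: R0=100
after LOAD R4, [R0]: R4=M[100]=22
after ADD R3, R4: R3=0+22=22
after LOAD R3, [R0]: R3=M[100]=22
after XOR R4, R3: R4=22^22=0
after ADD R0, 4: R0=100+4=104
after ADD R6, 3: R6=4+3=7
CMP R6, 22  (cmp 7,22)
JLT body: taken
after LOAD R4, [R0]: R4=M[104]=25
after ADD R3, R4: R3=22+25=47
after LOAD R3, [R0]: R3=M[104]=25
after XOR R4, R3: R4=25^25=0
after ADD R0, 4: R0=104+4=108
after ADD R6, 3: R6=7+3=10
CMP R6, 22  (cmp 10,22)
JLT body: taken
after LOAD R4, [R0]: R4=M[108]=3
after ADD R3, R4: R3=25+3=28
after LOAD R3, [R0]: R3=M[108]=3
after XOR R4, R3: R4=3^3=0
after ADD R0, 4: R0=108+4=112
after ADD R6, 3: R6=10+3=13
CMP R6, 22  (cmp 13,22)
JLT body: taken
after LOAD R4, [R0]: R4=M[112]=18
after ADD R3, R4: R3=3+18=21
after LOAD R3, [R0]: R3=M[112]=18
after XOR R4, R3: R4=18^18=0
after ADD R0, 4: R0=112+4=116
after ADD R6, 3: R6=13+3=16
CMP R6, 22  (cmp 16,22)
JLT body: taken
after LOAD R4, [R0]: R4=M[116]=19
after ADD R3, R4: R3=18+19=37
after LOAD R3, [R0]: R3=M[116]=19
after XOR R4, R3: R4=19^19=0
after ADD R0, 4: R0=116+4=120
after ADD R6, 3: R6=16+3=19
CMP R6, 22  (cmp 19,22)
JLT body: taken
after LOAD R4, [R0]: R4=M[120]=0
after ADD R3, R4: R3=19+0=19
after LOAD R3, [R0]: R3=M[120]=0
after XOR R4, R3: R4=0^0=0
after ADD R0, 4: R0=120+4=124
after ADD R6, 3: R6=19+3=22
CMP R6, 22  (cmp 22,22)
JLT body: not taken
halt.
Total executed instructions: 53.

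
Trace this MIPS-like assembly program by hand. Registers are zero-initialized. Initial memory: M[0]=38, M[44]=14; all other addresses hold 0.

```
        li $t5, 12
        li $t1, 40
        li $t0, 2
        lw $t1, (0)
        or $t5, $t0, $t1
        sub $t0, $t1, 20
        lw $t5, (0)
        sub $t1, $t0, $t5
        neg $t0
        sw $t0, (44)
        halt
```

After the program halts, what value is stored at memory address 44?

$t5=12
$t1=40
$t0=2
$t1=M[0]=38
$t5=2|38=38
$t0=38-20=18
$t5=M[0]=38
$t1=18-38=-20
$t0=-(18)=-18
sw $t0, (44) → M[44]=-18
halt.

-18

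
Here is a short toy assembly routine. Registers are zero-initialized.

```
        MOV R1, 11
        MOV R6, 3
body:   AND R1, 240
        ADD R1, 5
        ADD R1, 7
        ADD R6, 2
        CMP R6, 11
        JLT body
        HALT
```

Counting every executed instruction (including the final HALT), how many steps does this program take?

27

after MOV R1, 11: R1=11
after MOV R6, 3: R6=3
after AND R1, 240: R1=11&240=0
after ADD R1, 5: R1=0+5=5
after ADD R1, 7: R1=5+7=12
after ADD R6, 2: R6=3+2=5
CMP R6, 11  (cmp 5,11)
JLT body: taken
after AND R1, 240: R1=12&240=0
after ADD R1, 5: R1=0+5=5
after ADD R1, 7: R1=5+7=12
after ADD R6, 2: R6=5+2=7
CMP R6, 11  (cmp 7,11)
JLT body: taken
after AND R1, 240: R1=12&240=0
after ADD R1, 5: R1=0+5=5
after ADD R1, 7: R1=5+7=12
after ADD R6, 2: R6=7+2=9
CMP R6, 11  (cmp 9,11)
JLT body: taken
after AND R1, 240: R1=12&240=0
after ADD R1, 5: R1=0+5=5
after ADD R1, 7: R1=5+7=12
after ADD R6, 2: R6=9+2=11
CMP R6, 11  (cmp 11,11)
JLT body: not taken
halt.
Total executed instructions: 27.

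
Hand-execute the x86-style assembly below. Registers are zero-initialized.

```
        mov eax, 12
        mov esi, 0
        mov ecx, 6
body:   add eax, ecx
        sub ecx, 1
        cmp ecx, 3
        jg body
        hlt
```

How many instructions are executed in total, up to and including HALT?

mov eax, 12 → eax=12
mov esi, 0 → esi=0
mov ecx, 6 → ecx=6
add eax, ecx → eax=12+6=18
sub ecx, 1 → ecx=6-1=5
cmp ecx, 3  (cmp 5,3)
jg body: taken
add eax, ecx → eax=18+5=23
sub ecx, 1 → ecx=5-1=4
cmp ecx, 3  (cmp 4,3)
jg body: taken
add eax, ecx → eax=23+4=27
sub ecx, 1 → ecx=4-1=3
cmp ecx, 3  (cmp 3,3)
jg body: not taken
halt.
Total executed instructions: 16.

16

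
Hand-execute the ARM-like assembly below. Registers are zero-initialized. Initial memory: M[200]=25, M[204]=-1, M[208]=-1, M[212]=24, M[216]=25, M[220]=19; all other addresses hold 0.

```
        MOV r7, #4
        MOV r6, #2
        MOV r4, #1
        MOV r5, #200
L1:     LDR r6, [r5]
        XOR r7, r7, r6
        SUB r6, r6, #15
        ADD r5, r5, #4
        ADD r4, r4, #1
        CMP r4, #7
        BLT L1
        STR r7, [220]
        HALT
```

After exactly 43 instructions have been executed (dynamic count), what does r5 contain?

MOV r7, #4 → r7=4
MOV r6, #2 → r6=2
MOV r4, #1 → r4=1
MOV r5, #200 → r5=200
LDR r6, [r5] → r6=M[200]=25
XOR r7, r7, r6 → r7=4^25=29
SUB r6, r6, #15 → r6=25-15=10
ADD r5, r5, #4 → r5=200+4=204
ADD r4, r4, #1 → r4=1+1=2
CMP r4, #7  (cmp 2,7)
BLT L1: taken
LDR r6, [r5] → r6=M[204]=-1
XOR r7, r7, r6 → r7=29^(-1)=-30
SUB r6, r6, #15 → r6=(-1)-15=-16
ADD r5, r5, #4 → r5=204+4=208
ADD r4, r4, #1 → r4=2+1=3
CMP r4, #7  (cmp 3,7)
BLT L1: taken
LDR r6, [r5] → r6=M[208]=-1
XOR r7, r7, r6 → r7=(-30)^(-1)=29
SUB r6, r6, #15 → r6=(-1)-15=-16
ADD r5, r5, #4 → r5=208+4=212
ADD r4, r4, #1 → r4=3+1=4
CMP r4, #7  (cmp 4,7)
BLT L1: taken
LDR r6, [r5] → r6=M[212]=24
XOR r7, r7, r6 → r7=29^24=5
SUB r6, r6, #15 → r6=24-15=9
ADD r5, r5, #4 → r5=212+4=216
ADD r4, r4, #1 → r4=4+1=5
CMP r4, #7  (cmp 5,7)
BLT L1: taken
LDR r6, [r5] → r6=M[216]=25
XOR r7, r7, r6 → r7=5^25=28
SUB r6, r6, #15 → r6=25-15=10
ADD r5, r5, #4 → r5=216+4=220
ADD r4, r4, #1 → r4=5+1=6
CMP r4, #7  (cmp 6,7)
BLT L1: taken
LDR r6, [r5] → r6=M[220]=19
XOR r7, r7, r6 → r7=28^19=15
SUB r6, r6, #15 → r6=19-15=4
ADD r5, r5, #4 → r5=220+4=224
After step 43: r5 = 224.

224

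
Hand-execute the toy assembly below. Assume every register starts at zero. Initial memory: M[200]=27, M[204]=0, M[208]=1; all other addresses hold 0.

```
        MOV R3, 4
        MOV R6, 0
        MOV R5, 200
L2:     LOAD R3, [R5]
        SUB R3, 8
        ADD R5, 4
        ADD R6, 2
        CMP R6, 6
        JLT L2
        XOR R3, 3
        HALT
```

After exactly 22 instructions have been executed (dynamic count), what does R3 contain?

after MOV R3, 4: R3=4
after MOV R6, 0: R6=0
after MOV R5, 200: R5=200
after LOAD R3, [R5]: R3=M[200]=27
after SUB R3, 8: R3=27-8=19
after ADD R5, 4: R5=200+4=204
after ADD R6, 2: R6=0+2=2
CMP R6, 6  (cmp 2,6)
JLT L2: taken
after LOAD R3, [R5]: R3=M[204]=0
after SUB R3, 8: R3=0-8=-8
after ADD R5, 4: R5=204+4=208
after ADD R6, 2: R6=2+2=4
CMP R6, 6  (cmp 4,6)
JLT L2: taken
after LOAD R3, [R5]: R3=M[208]=1
after SUB R3, 8: R3=1-8=-7
after ADD R5, 4: R5=208+4=212
after ADD R6, 2: R6=4+2=6
CMP R6, 6  (cmp 6,6)
JLT L2: not taken
after XOR R3, 3: R3=(-7)^3=-6
After step 22: R3 = -6.

-6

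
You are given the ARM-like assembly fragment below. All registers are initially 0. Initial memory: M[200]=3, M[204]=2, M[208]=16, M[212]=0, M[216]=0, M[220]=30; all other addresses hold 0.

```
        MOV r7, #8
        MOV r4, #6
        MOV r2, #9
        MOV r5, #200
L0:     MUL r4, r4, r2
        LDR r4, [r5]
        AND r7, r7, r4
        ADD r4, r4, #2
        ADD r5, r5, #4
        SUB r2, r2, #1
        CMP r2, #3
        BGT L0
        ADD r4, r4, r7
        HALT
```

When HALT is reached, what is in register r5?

224

MOV r7, #8 → r7=8
MOV r4, #6 → r4=6
MOV r2, #9 → r2=9
MOV r5, #200 → r5=200
MUL r4, r4, r2 → r4=6*9=54
LDR r4, [r5] → r4=M[200]=3
AND r7, r7, r4 → r7=8&3=0
ADD r4, r4, #2 → r4=3+2=5
ADD r5, r5, #4 → r5=200+4=204
SUB r2, r2, #1 → r2=9-1=8
CMP r2, #3  (cmp 8,3)
BGT L0: taken
MUL r4, r4, r2 → r4=5*8=40
LDR r4, [r5] → r4=M[204]=2
AND r7, r7, r4 → r7=0&2=0
ADD r4, r4, #2 → r4=2+2=4
ADD r5, r5, #4 → r5=204+4=208
SUB r2, r2, #1 → r2=8-1=7
CMP r2, #3  (cmp 7,3)
BGT L0: taken
MUL r4, r4, r2 → r4=4*7=28
LDR r4, [r5] → r4=M[208]=16
AND r7, r7, r4 → r7=0&16=0
ADD r4, r4, #2 → r4=16+2=18
ADD r5, r5, #4 → r5=208+4=212
SUB r2, r2, #1 → r2=7-1=6
CMP r2, #3  (cmp 6,3)
BGT L0: taken
MUL r4, r4, r2 → r4=18*6=108
LDR r4, [r5] → r4=M[212]=0
AND r7, r7, r4 → r7=0&0=0
ADD r4, r4, #2 → r4=0+2=2
ADD r5, r5, #4 → r5=212+4=216
SUB r2, r2, #1 → r2=6-1=5
CMP r2, #3  (cmp 5,3)
BGT L0: taken
MUL r4, r4, r2 → r4=2*5=10
LDR r4, [r5] → r4=M[216]=0
AND r7, r7, r4 → r7=0&0=0
ADD r4, r4, #2 → r4=0+2=2
ADD r5, r5, #4 → r5=216+4=220
SUB r2, r2, #1 → r2=5-1=4
CMP r2, #3  (cmp 4,3)
BGT L0: taken
MUL r4, r4, r2 → r4=2*4=8
LDR r4, [r5] → r4=M[220]=30
AND r7, r7, r4 → r7=0&30=0
ADD r4, r4, #2 → r4=30+2=32
ADD r5, r5, #4 → r5=220+4=224
SUB r2, r2, #1 → r2=4-1=3
CMP r2, #3  (cmp 3,3)
BGT L0: not taken
ADD r4, r4, r7 → r4=32+0=32
halt.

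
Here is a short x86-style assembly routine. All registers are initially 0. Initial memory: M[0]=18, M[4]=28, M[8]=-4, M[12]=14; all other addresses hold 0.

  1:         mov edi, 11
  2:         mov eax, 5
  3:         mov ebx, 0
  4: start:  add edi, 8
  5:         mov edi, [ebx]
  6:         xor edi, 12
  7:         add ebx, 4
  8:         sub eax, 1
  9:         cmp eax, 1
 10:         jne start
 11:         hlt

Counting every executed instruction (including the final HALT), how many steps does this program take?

32

edi=11
eax=5
ebx=0
edi=11+8=19
edi=M[0]=18
edi=18^12=30
ebx=0+4=4
eax=5-1=4
cmp eax, 1  (cmp 4,1)
jne start: taken
edi=30+8=38
edi=M[4]=28
edi=28^12=16
ebx=4+4=8
eax=4-1=3
cmp eax, 1  (cmp 3,1)
jne start: taken
edi=16+8=24
edi=M[8]=-4
edi=(-4)^12=-16
ebx=8+4=12
eax=3-1=2
cmp eax, 1  (cmp 2,1)
jne start: taken
edi=(-16)+8=-8
edi=M[12]=14
edi=14^12=2
ebx=12+4=16
eax=2-1=1
cmp eax, 1  (cmp 1,1)
jne start: not taken
halt.
Total executed instructions: 32.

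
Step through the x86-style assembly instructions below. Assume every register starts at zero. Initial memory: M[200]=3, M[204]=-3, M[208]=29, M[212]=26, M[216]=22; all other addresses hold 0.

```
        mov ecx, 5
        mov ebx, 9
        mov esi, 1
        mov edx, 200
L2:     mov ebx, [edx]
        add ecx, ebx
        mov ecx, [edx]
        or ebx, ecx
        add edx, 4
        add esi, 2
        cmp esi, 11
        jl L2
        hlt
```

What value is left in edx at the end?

ecx=5
ebx=9
esi=1
edx=200
ebx=M[200]=3
ecx=5+3=8
ecx=M[200]=3
ebx=3|3=3
edx=200+4=204
esi=1+2=3
cmp esi, 11  (cmp 3,11)
jl L2: taken
ebx=M[204]=-3
ecx=3+(-3)=0
ecx=M[204]=-3
ebx=(-3)|(-3)=-3
edx=204+4=208
esi=3+2=5
cmp esi, 11  (cmp 5,11)
jl L2: taken
ebx=M[208]=29
ecx=(-3)+29=26
ecx=M[208]=29
ebx=29|29=29
edx=208+4=212
esi=5+2=7
cmp esi, 11  (cmp 7,11)
jl L2: taken
ebx=M[212]=26
ecx=29+26=55
ecx=M[212]=26
ebx=26|26=26
edx=212+4=216
esi=7+2=9
cmp esi, 11  (cmp 9,11)
jl L2: taken
ebx=M[216]=22
ecx=26+22=48
ecx=M[216]=22
ebx=22|22=22
edx=216+4=220
esi=9+2=11
cmp esi, 11  (cmp 11,11)
jl L2: not taken
halt.

220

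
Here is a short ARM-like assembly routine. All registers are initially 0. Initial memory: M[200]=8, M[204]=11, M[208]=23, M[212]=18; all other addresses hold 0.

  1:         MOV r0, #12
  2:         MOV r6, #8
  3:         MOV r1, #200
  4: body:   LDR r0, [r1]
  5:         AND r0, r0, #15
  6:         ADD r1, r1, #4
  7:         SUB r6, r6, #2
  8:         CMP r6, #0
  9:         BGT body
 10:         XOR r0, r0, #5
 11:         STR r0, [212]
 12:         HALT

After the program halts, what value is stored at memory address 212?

r0=12
r6=8
r1=200
r0=M[200]=8
r0=8&15=8
r1=200+4=204
r6=8-2=6
CMP r6, #0  (cmp 6,0)
BGT body: taken
r0=M[204]=11
r0=11&15=11
r1=204+4=208
r6=6-2=4
CMP r6, #0  (cmp 4,0)
BGT body: taken
r0=M[208]=23
r0=23&15=7
r1=208+4=212
r6=4-2=2
CMP r6, #0  (cmp 2,0)
BGT body: taken
r0=M[212]=18
r0=18&15=2
r1=212+4=216
r6=2-2=0
CMP r6, #0  (cmp 0,0)
BGT body: not taken
r0=2^5=7
STR r0, [212] → M[212]=7
halt.

7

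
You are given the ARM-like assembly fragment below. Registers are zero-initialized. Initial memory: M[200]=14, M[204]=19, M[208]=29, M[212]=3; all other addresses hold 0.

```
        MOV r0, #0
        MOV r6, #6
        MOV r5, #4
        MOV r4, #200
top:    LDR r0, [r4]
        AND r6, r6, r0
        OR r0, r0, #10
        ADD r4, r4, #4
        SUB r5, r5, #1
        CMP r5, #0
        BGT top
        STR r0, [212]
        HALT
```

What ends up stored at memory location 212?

MOV r0, #0 → r0=0
MOV r6, #6 → r6=6
MOV r5, #4 → r5=4
MOV r4, #200 → r4=200
LDR r0, [r4] → r0=M[200]=14
AND r6, r6, r0 → r6=6&14=6
OR r0, r0, #10 → r0=14|10=14
ADD r4, r4, #4 → r4=200+4=204
SUB r5, r5, #1 → r5=4-1=3
CMP r5, #0  (cmp 3,0)
BGT top: taken
LDR r0, [r4] → r0=M[204]=19
AND r6, r6, r0 → r6=6&19=2
OR r0, r0, #10 → r0=19|10=27
ADD r4, r4, #4 → r4=204+4=208
SUB r5, r5, #1 → r5=3-1=2
CMP r5, #0  (cmp 2,0)
BGT top: taken
LDR r0, [r4] → r0=M[208]=29
AND r6, r6, r0 → r6=2&29=0
OR r0, r0, #10 → r0=29|10=31
ADD r4, r4, #4 → r4=208+4=212
SUB r5, r5, #1 → r5=2-1=1
CMP r5, #0  (cmp 1,0)
BGT top: taken
LDR r0, [r4] → r0=M[212]=3
AND r6, r6, r0 → r6=0&3=0
OR r0, r0, #10 → r0=3|10=11
ADD r4, r4, #4 → r4=212+4=216
SUB r5, r5, #1 → r5=1-1=0
CMP r5, #0  (cmp 0,0)
BGT top: not taken
STR r0, [212] → M[212]=11
halt.

11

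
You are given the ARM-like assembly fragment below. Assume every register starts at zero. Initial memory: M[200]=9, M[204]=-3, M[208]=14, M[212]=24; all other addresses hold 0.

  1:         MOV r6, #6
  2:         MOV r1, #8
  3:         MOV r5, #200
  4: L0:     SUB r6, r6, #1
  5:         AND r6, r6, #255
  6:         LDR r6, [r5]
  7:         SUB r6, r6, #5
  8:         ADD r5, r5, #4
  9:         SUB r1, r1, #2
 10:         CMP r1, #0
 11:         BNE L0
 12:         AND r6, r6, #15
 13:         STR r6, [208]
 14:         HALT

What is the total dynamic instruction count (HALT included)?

r6=6
r1=8
r5=200
r6=6-1=5
r6=5&255=5
r6=M[200]=9
r6=9-5=4
r5=200+4=204
r1=8-2=6
CMP r1, #0  (cmp 6,0)
BNE L0: taken
r6=4-1=3
r6=3&255=3
r6=M[204]=-3
r6=(-3)-5=-8
r5=204+4=208
r1=6-2=4
CMP r1, #0  (cmp 4,0)
BNE L0: taken
r6=(-8)-1=-9
r6=(-9)&255=247
r6=M[208]=14
r6=14-5=9
r5=208+4=212
r1=4-2=2
CMP r1, #0  (cmp 2,0)
BNE L0: taken
r6=9-1=8
r6=8&255=8
r6=M[212]=24
r6=24-5=19
r5=212+4=216
r1=2-2=0
CMP r1, #0  (cmp 0,0)
BNE L0: not taken
r6=19&15=3
STR r6, [208] → M[208]=3
halt.
Total executed instructions: 38.

38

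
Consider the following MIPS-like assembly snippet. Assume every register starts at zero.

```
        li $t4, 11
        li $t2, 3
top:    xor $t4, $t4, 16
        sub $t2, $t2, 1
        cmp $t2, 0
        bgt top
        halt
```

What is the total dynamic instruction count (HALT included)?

$t4=11
$t2=3
$t4=11^16=27
$t2=3-1=2
cmp $t2, 0  (cmp 2,0)
bgt top: taken
$t4=27^16=11
$t2=2-1=1
cmp $t2, 0  (cmp 1,0)
bgt top: taken
$t4=11^16=27
$t2=1-1=0
cmp $t2, 0  (cmp 0,0)
bgt top: not taken
halt.
Total executed instructions: 15.

15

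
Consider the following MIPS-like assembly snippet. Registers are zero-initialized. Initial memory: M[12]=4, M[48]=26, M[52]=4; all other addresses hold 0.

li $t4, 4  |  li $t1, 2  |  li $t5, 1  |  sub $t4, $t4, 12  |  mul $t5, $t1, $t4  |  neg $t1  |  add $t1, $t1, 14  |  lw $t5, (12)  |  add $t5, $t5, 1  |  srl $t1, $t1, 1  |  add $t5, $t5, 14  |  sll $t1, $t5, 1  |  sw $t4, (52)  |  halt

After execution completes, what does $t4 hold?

-8

$t4=4
$t1=2
$t5=1
$t4=4-12=-8
$t5=2*(-8)=-16
$t1=-(2)=-2
$t1=(-2)+14=12
$t5=M[12]=4
$t5=4+1=5
$t1=12>>1=6
$t5=5+14=19
$t1=19<<1=38
sw $t4, (52) → M[52]=-8
halt.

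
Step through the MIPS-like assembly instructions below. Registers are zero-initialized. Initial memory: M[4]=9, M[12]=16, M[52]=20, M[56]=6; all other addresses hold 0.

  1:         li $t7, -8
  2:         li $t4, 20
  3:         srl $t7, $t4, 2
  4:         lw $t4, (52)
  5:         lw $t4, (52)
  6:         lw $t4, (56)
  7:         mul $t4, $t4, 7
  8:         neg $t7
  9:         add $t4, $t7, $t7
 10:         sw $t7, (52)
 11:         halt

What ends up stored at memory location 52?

-5

li $t7, -8 → $t7=-8
li $t4, 20 → $t4=20
srl $t7, $t4, 2 → $t7=20>>2=5
lw $t4, (52) → $t4=M[52]=20
lw $t4, (52) → $t4=M[52]=20
lw $t4, (56) → $t4=M[56]=6
mul $t4, $t4, 7 → $t4=6*7=42
neg $t7 → $t7=-(5)=-5
add $t4, $t7, $t7 → $t4=(-5)+(-5)=-10
sw $t7, (52) → M[52]=-5
halt.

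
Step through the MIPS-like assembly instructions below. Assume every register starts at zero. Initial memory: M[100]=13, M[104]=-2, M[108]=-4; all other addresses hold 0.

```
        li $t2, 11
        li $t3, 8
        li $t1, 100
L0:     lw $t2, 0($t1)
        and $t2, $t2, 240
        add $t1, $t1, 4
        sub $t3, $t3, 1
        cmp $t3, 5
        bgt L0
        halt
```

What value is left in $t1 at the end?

after li $t2, 11: $t2=11
after li $t3, 8: $t3=8
after li $t1, 100: $t1=100
after lw $t2, 0($t1): $t2=M[100]=13
after and $t2, $t2, 240: $t2=13&240=0
after add $t1, $t1, 4: $t1=100+4=104
after sub $t3, $t3, 1: $t3=8-1=7
cmp $t3, 5  (cmp 7,5)
bgt L0: taken
after lw $t2, 0($t1): $t2=M[104]=-2
after and $t2, $t2, 240: $t2=(-2)&240=240
after add $t1, $t1, 4: $t1=104+4=108
after sub $t3, $t3, 1: $t3=7-1=6
cmp $t3, 5  (cmp 6,5)
bgt L0: taken
after lw $t2, 0($t1): $t2=M[108]=-4
after and $t2, $t2, 240: $t2=(-4)&240=240
after add $t1, $t1, 4: $t1=108+4=112
after sub $t3, $t3, 1: $t3=6-1=5
cmp $t3, 5  (cmp 5,5)
bgt L0: not taken
halt.

112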